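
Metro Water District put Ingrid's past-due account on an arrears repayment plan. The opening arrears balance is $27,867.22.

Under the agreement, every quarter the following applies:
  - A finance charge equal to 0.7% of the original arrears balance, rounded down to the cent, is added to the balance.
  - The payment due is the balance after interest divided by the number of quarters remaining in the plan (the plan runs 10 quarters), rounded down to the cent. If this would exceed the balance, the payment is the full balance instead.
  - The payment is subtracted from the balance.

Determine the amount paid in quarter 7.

Quarter 1: $27,867.22 +$195.07 interest = $28,062.29; pay $2,806.22 → $25,256.07
Quarter 2: $25,256.07 +$195.07 interest = $25,451.14; pay $2,827.90 → $22,623.24
Quarter 3: $22,623.24 +$195.07 interest = $22,818.31; pay $2,852.28 → $19,966.03
Quarter 4: $19,966.03 +$195.07 interest = $20,161.10; pay $2,880.15 → $17,280.95
Quarter 5: $17,280.95 +$195.07 interest = $17,476.02; pay $2,912.67 → $14,563.35
Quarter 6: $14,563.35 +$195.07 interest = $14,758.42; pay $2,951.68 → $11,806.74
Quarter 7: $11,806.74 +$195.07 interest = $12,001.81; pay $3,000.45 → $9,001.36

$3,000.45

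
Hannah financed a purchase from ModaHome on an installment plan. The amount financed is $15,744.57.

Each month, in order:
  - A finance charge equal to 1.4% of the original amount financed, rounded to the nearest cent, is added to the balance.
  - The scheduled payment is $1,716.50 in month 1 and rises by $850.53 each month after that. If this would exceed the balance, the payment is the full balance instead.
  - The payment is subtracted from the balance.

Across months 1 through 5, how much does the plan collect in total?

$16,846.67

# | Opening | Interest | Payment | End bal
1 | $15,744.57 | $220.42 | $1,716.50 | $14,248.49
2 | $14,248.49 | $220.42 | $2,567.03 | $11,901.88
3 | $11,901.88 | $220.42 | $3,417.56 | $8,704.74
4 | $8,704.74 | $220.42 | $4,268.09 | $4,657.07
5 | $4,657.07 | $220.42 | $4,877.49 | $0.00
Total paid: $16,846.67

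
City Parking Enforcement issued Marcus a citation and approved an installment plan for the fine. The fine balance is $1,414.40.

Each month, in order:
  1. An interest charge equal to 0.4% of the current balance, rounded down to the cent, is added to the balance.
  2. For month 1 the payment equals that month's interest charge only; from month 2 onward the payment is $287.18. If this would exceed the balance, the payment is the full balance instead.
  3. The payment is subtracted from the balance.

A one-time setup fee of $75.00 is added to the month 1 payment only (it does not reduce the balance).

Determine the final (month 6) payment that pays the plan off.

$282.64

Month 1: $1,414.40 +$5.65 interest = $1,420.05; pay $5.65 (+ $75.00 fee) → $1,414.40
Month 2: $1,414.40 +$5.65 interest = $1,420.05; pay $287.18 → $1,132.87
Month 3: $1,132.87 +$4.53 interest = $1,137.40; pay $287.18 → $850.22
Month 4: $850.22 +$3.40 interest = $853.62; pay $287.18 → $566.44
Month 5: $566.44 +$2.26 interest = $568.70; pay $287.18 → $281.52
Month 6: $281.52 +$1.12 interest = $282.64; pay $282.64 → $0.00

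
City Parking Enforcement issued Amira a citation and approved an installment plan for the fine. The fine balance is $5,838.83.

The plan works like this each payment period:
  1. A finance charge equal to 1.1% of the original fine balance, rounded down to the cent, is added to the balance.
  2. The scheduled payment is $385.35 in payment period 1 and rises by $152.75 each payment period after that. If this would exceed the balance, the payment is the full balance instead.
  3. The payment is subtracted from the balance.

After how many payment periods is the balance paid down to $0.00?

Payment period 1: opening $5,838.83; interest $64.22 → $5,903.05; payment $385.35; balance $5,517.70
Payment period 2: opening $5,517.70; interest $64.22 → $5,581.92; payment $538.10; balance $5,043.82
Payment period 3: opening $5,043.82; interest $64.22 → $5,108.04; payment $690.85; balance $4,417.19
Payment period 4: opening $4,417.19; interest $64.22 → $4,481.41; payment $843.60; balance $3,637.81
Payment period 5: opening $3,637.81; interest $64.22 → $3,702.03; payment $996.35; balance $2,705.68
Payment period 6: opening $2,705.68; interest $64.22 → $2,769.90; payment $1,149.10; balance $1,620.80
Payment period 7: opening $1,620.80; interest $64.22 → $1,685.02; payment $1,301.85; balance $383.17
Payment period 8: opening $383.17; interest $64.22 → $447.39; payment $447.39; balance $0.00
Balance reaches $0.00 in payment period 8.

8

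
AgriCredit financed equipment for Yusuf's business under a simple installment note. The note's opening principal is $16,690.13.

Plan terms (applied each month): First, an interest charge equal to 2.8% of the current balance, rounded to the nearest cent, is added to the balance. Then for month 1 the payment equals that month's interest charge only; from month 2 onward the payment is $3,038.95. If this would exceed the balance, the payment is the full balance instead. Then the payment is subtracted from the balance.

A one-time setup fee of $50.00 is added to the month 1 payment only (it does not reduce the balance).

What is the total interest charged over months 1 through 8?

# | Opening | Interest | Payment | Fee | End bal
1 | $16,690.13 | $467.32 | $467.32 | $50.00 | $16,690.13
2 | $16,690.13 | $467.32 | $3,038.95 | — | $14,118.50
3 | $14,118.50 | $395.32 | $3,038.95 | — | $11,474.87
4 | $11,474.87 | $321.30 | $3,038.95 | — | $8,757.22
5 | $8,757.22 | $245.20 | $3,038.95 | — | $5,963.47
6 | $5,963.47 | $166.98 | $3,038.95 | — | $3,091.50
7 | $3,091.50 | $86.56 | $3,038.95 | — | $139.11
8 | $139.11 | $3.90 | $143.01 | — | $0.00
Total interest: $467.32 + $467.32 + $395.32 + $321.30 + $245.20 + $166.98 + $86.56 + $3.90 = $2,153.90

$2,153.90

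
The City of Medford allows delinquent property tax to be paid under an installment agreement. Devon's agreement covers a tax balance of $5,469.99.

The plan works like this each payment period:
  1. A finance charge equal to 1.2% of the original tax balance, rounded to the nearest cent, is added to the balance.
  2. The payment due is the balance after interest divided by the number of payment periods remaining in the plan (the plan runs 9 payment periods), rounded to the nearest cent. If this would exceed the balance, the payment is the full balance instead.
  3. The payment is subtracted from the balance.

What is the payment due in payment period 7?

# | Opening | Interest | Payment | End bal
1 | $5,469.99 | $65.64 | $615.07 | $4,920.56
2 | $4,920.56 | $65.64 | $623.28 | $4,362.92
3 | $4,362.92 | $65.64 | $632.65 | $3,795.91
4 | $3,795.91 | $65.64 | $643.59 | $3,217.96
5 | $3,217.96 | $65.64 | $656.72 | $2,626.88
6 | $2,626.88 | $65.64 | $673.13 | $2,019.39
7 | $2,019.39 | $65.64 | $695.01 | $1,390.02

$695.01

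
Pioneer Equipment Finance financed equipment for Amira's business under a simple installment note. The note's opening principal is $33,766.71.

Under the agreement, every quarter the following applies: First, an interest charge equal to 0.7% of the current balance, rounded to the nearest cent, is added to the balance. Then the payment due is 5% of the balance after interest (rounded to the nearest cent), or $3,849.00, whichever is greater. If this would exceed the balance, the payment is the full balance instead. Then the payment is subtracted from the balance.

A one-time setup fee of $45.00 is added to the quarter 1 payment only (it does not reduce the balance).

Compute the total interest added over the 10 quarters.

# | Opening | Interest | Payment | Fee | End bal
1 | $33,766.71 | $236.37 | $3,849.00 | $45.00 | $30,154.08
2 | $30,154.08 | $211.08 | $3,849.00 | — | $26,516.16
3 | $26,516.16 | $185.61 | $3,849.00 | — | $22,852.77
4 | $22,852.77 | $159.97 | $3,849.00 | — | $19,163.74
5 | $19,163.74 | $134.15 | $3,849.00 | — | $15,448.89
6 | $15,448.89 | $108.14 | $3,849.00 | — | $11,708.03
7 | $11,708.03 | $81.96 | $3,849.00 | — | $7,940.99
8 | $7,940.99 | $55.59 | $3,849.00 | — | $4,147.58
9 | $4,147.58 | $29.03 | $3,849.00 | — | $327.61
10 | $327.61 | $2.29 | $329.90 | — | $0.00
Total interest: $236.37 + $211.08 + $185.61 + $159.97 + $134.15 + $108.14 + $81.96 + $55.59 + $29.03 + $2.29 = $1,204.19

$1,204.19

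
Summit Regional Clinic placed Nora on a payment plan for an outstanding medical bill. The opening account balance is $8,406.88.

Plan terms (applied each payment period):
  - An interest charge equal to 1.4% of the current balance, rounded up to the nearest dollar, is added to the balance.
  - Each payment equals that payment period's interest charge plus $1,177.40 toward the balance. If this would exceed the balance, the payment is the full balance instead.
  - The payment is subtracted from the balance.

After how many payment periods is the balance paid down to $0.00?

Payment period 1: opening $8,406.88; interest $118.00 → $8,524.88; payment $1,295.40; balance $7,229.48
Payment period 2: opening $7,229.48; interest $102.00 → $7,331.48; payment $1,279.40; balance $6,052.08
Payment period 3: opening $6,052.08; interest $85.00 → $6,137.08; payment $1,262.40; balance $4,874.68
Payment period 4: opening $4,874.68; interest $69.00 → $4,943.68; payment $1,246.40; balance $3,697.28
Payment period 5: opening $3,697.28; interest $52.00 → $3,749.28; payment $1,229.40; balance $2,519.88
Payment period 6: opening $2,519.88; interest $36.00 → $2,555.88; payment $1,213.40; balance $1,342.48
Payment period 7: opening $1,342.48; interest $19.00 → $1,361.48; payment $1,196.40; balance $165.08
Payment period 8: opening $165.08; interest $3.00 → $168.08; payment $168.08; balance $0.00
Balance reaches $0.00 in payment period 8.

8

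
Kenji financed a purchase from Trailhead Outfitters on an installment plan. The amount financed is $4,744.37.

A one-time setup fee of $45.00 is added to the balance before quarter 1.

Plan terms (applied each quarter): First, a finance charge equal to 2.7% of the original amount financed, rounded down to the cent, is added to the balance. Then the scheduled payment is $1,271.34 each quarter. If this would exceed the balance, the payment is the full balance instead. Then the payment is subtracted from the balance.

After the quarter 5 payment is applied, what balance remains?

$0.00

Quarter 1: $4,789.37 +$128.09 interest = $4,917.46; pay $1,271.34 → $3,646.12
Quarter 2: $3,646.12 +$128.09 interest = $3,774.21; pay $1,271.34 → $2,502.87
Quarter 3: $2,502.87 +$128.09 interest = $2,630.96; pay $1,271.34 → $1,359.62
Quarter 4: $1,359.62 +$128.09 interest = $1,487.71; pay $1,271.34 → $216.37
Quarter 5: $216.37 +$128.09 interest = $344.46; pay $344.46 → $0.00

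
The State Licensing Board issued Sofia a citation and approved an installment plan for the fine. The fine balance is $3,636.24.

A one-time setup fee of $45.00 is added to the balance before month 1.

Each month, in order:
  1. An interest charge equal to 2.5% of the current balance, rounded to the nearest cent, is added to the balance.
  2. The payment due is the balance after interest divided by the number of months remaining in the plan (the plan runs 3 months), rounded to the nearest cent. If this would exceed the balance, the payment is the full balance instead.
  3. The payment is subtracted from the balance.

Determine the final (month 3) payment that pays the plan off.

Month 1: opening $3,681.24; interest $92.03 → $3,773.27; payment $1,257.76; balance $2,515.51
Month 2: opening $2,515.51; interest $62.89 → $2,578.40; payment $1,289.20; balance $1,289.20
Month 3: opening $1,289.20; interest $32.23 → $1,321.43; payment $1,321.43; balance $0.00

$1,321.43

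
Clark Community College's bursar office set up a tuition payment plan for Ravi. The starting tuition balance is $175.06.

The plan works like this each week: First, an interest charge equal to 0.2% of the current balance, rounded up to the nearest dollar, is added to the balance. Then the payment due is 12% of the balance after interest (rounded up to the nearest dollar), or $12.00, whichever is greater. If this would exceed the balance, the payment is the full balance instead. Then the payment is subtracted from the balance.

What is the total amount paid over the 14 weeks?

$189.06

Week 1: opening $175.06; interest $1.00 → $176.06; payment $22.00; balance $154.06
Week 2: opening $154.06; interest $1.00 → $155.06; payment $19.00; balance $136.06
Week 3: opening $136.06; interest $1.00 → $137.06; payment $17.00; balance $120.06
Week 4: opening $120.06; interest $1.00 → $121.06; payment $15.00; balance $106.06
Week 5: opening $106.06; interest $1.00 → $107.06; payment $13.00; balance $94.06
Week 6: opening $94.06; interest $1.00 → $95.06; payment $12.00; balance $83.06
Week 7: opening $83.06; interest $1.00 → $84.06; payment $12.00; balance $72.06
Week 8: opening $72.06; interest $1.00 → $73.06; payment $12.00; balance $61.06
Week 9: opening $61.06; interest $1.00 → $62.06; payment $12.00; balance $50.06
Week 10: opening $50.06; interest $1.00 → $51.06; payment $12.00; balance $39.06
Week 11: opening $39.06; interest $1.00 → $40.06; payment $12.00; balance $28.06
Week 12: opening $28.06; interest $1.00 → $29.06; payment $12.00; balance $17.06
Week 13: opening $17.06; interest $1.00 → $18.06; payment $12.00; balance $6.06
Week 14: opening $6.06; interest $1.00 → $7.06; payment $7.06; balance $0.00
Total paid: $189.06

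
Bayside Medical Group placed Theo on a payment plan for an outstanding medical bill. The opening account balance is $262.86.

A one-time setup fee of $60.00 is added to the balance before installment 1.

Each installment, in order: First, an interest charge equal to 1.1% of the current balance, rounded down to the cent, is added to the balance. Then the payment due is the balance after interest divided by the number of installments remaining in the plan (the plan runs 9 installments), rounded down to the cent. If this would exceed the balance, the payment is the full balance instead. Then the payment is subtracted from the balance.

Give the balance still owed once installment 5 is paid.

$151.57

Installment 1: $322.86 +$3.55 interest = $326.41; pay $36.26 → $290.15
Installment 2: $290.15 +$3.19 interest = $293.34; pay $36.66 → $256.68
Installment 3: $256.68 +$2.82 interest = $259.50; pay $37.07 → $222.43
Installment 4: $222.43 +$2.44 interest = $224.87; pay $37.47 → $187.40
Installment 5: $187.40 +$2.06 interest = $189.46; pay $37.89 → $151.57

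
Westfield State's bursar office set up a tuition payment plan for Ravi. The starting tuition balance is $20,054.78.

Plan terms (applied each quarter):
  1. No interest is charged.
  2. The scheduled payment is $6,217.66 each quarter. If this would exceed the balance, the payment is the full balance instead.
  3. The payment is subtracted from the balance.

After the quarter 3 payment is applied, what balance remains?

$1,401.80

Quarter 1: $20,054.78 − $6,217.66 → $13,837.12
Quarter 2: $13,837.12 − $6,217.66 → $7,619.46
Quarter 3: $7,619.46 − $6,217.66 → $1,401.80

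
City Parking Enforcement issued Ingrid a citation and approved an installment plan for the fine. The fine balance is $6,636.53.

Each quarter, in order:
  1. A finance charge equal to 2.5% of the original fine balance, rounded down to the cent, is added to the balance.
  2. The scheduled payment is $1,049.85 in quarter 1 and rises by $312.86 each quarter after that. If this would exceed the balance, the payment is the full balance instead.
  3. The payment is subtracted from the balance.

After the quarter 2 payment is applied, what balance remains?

Quarter 1: $6,636.53 +$165.91 interest = $6,802.44; pay $1,049.85 → $5,752.59
Quarter 2: $5,752.59 +$165.91 interest = $5,918.50; pay $1,362.71 → $4,555.79

$4,555.79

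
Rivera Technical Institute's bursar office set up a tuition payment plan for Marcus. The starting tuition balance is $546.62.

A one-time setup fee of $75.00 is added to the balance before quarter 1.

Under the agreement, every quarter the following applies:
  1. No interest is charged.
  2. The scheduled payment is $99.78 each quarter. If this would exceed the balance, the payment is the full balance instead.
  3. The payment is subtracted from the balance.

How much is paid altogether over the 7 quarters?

Quarter 1: $621.62 − $99.78 → $521.84
Quarter 2: $521.84 − $99.78 → $422.06
Quarter 3: $422.06 − $99.78 → $322.28
Quarter 4: $322.28 − $99.78 → $222.50
Quarter 5: $222.50 − $99.78 → $122.72
Quarter 6: $122.72 − $99.78 → $22.94
Quarter 7: $22.94 − $22.94 → $0.00
Total paid: $621.62

$621.62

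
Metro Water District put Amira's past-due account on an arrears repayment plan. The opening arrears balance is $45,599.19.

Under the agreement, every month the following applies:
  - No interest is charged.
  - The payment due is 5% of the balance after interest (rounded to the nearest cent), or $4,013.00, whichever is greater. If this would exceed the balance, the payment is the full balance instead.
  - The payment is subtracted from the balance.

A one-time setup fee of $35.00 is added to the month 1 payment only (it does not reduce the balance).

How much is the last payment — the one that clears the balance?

# | Opening | Payment | Fee | End bal
1 | $45,599.19 | $4,013.00 | $35.00 | $41,586.19
2 | $41,586.19 | $4,013.00 | — | $37,573.19
3 | $37,573.19 | $4,013.00 | — | $33,560.19
4 | $33,560.19 | $4,013.00 | — | $29,547.19
5 | $29,547.19 | $4,013.00 | — | $25,534.19
6 | $25,534.19 | $4,013.00 | — | $21,521.19
7 | $21,521.19 | $4,013.00 | — | $17,508.19
8 | $17,508.19 | $4,013.00 | — | $13,495.19
9 | $13,495.19 | $4,013.00 | — | $9,482.19
10 | $9,482.19 | $4,013.00 | — | $5,469.19
11 | $5,469.19 | $4,013.00 | — | $1,456.19
12 | $1,456.19 | $1,456.19 | — | $0.00

$1,456.19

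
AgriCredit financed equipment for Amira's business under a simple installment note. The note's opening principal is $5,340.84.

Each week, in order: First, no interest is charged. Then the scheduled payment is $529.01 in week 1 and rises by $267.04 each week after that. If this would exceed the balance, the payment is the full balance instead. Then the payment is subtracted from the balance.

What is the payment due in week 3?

$1,063.09

Week 1: $5,340.84 − $529.01 → $4,811.83
Week 2: $4,811.83 − $796.05 → $4,015.78
Week 3: $4,015.78 − $1,063.09 → $2,952.69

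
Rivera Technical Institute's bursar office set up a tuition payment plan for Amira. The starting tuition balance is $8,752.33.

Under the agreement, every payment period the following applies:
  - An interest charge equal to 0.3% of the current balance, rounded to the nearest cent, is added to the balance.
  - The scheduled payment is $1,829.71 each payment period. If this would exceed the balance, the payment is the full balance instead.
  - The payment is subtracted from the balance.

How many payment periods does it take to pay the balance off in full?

5

# | Opening | Interest | Payment | End bal
1 | $8,752.33 | $26.26 | $1,829.71 | $6,948.88
2 | $6,948.88 | $20.85 | $1,829.71 | $5,140.02
3 | $5,140.02 | $15.42 | $1,829.71 | $3,325.73
4 | $3,325.73 | $9.98 | $1,829.71 | $1,506.00
5 | $1,506.00 | $4.52 | $1,510.52 | $0.00
Balance reaches $0.00 in payment period 5.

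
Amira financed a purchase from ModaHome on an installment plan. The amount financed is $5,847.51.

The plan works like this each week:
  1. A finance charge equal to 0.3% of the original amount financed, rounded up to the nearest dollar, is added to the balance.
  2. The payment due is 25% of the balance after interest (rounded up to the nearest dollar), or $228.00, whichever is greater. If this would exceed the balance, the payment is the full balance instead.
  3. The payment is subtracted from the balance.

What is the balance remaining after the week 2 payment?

$3,311.51

Week 1: opening $5,847.51; interest $18.00 → $5,865.51; payment $1,467.00; balance $4,398.51
Week 2: opening $4,398.51; interest $18.00 → $4,416.51; payment $1,105.00; balance $3,311.51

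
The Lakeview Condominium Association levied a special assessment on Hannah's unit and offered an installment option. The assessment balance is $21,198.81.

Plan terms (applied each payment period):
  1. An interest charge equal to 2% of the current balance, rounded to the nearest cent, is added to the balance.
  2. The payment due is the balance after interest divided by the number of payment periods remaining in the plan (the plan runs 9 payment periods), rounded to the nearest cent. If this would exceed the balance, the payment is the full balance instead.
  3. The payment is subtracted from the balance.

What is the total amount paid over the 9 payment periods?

Payment period 1: $21,198.81 +$423.98 interest = $21,622.79; pay $2,402.53 → $19,220.26
Payment period 2: $19,220.26 +$384.41 interest = $19,604.67; pay $2,450.58 → $17,154.09
Payment period 3: $17,154.09 +$343.08 interest = $17,497.17; pay $2,499.60 → $14,997.57
Payment period 4: $14,997.57 +$299.95 interest = $15,297.52; pay $2,549.59 → $12,747.93
Payment period 5: $12,747.93 +$254.96 interest = $13,002.89; pay $2,600.58 → $10,402.31
Payment period 6: $10,402.31 +$208.05 interest = $10,610.36; pay $2,652.59 → $7,957.77
Payment period 7: $7,957.77 +$159.16 interest = $8,116.93; pay $2,705.64 → $5,411.29
Payment period 8: $5,411.29 +$108.23 interest = $5,519.52; pay $2,759.76 → $2,759.76
Payment period 9: $2,759.76 +$55.20 interest = $2,814.96; pay $2,814.96 → $0.00
Total paid: $23,435.83

$23,435.83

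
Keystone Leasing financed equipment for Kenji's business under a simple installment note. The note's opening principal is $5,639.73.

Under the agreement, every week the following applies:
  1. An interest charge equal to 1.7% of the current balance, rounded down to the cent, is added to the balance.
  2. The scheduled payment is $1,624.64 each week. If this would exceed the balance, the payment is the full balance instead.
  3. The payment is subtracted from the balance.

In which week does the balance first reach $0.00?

4

Week 1: opening $5,639.73; interest $95.87 → $5,735.60; payment $1,624.64; balance $4,110.96
Week 2: opening $4,110.96; interest $69.88 → $4,180.84; payment $1,624.64; balance $2,556.20
Week 3: opening $2,556.20; interest $43.45 → $2,599.65; payment $1,624.64; balance $975.01
Week 4: opening $975.01; interest $16.57 → $991.58; payment $991.58; balance $0.00
Balance reaches $0.00 in week 4.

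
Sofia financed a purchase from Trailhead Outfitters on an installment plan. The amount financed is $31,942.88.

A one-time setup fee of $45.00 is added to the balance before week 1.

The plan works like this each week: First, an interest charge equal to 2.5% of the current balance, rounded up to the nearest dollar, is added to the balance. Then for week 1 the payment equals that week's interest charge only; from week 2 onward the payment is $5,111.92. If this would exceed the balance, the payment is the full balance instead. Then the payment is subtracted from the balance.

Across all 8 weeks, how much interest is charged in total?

Week 1: $31,987.88 +$800.00 interest = $32,787.88; pay $800.00 → $31,987.88
Week 2: $31,987.88 +$800.00 interest = $32,787.88; pay $5,111.92 → $27,675.96
Week 3: $27,675.96 +$692.00 interest = $28,367.96; pay $5,111.92 → $23,256.04
Week 4: $23,256.04 +$582.00 interest = $23,838.04; pay $5,111.92 → $18,726.12
Week 5: $18,726.12 +$469.00 interest = $19,195.12; pay $5,111.92 → $14,083.20
Week 6: $14,083.20 +$353.00 interest = $14,436.20; pay $5,111.92 → $9,324.28
Week 7: $9,324.28 +$234.00 interest = $9,558.28; pay $5,111.92 → $4,446.36
Week 8: $4,446.36 +$112.00 interest = $4,558.36; pay $4,558.36 → $0.00
Total interest: $800.00 + $800.00 + $692.00 + $582.00 + $469.00 + $353.00 + $234.00 + $112.00 = $4,042.00

$4,042.00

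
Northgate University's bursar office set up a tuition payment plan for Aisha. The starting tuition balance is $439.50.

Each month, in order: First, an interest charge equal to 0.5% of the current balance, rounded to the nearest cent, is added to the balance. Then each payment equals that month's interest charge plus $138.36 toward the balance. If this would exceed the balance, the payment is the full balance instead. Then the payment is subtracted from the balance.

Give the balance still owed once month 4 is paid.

$0.00

# | Opening | Interest | Payment | End bal
1 | $439.50 | $2.20 | $140.56 | $301.14
2 | $301.14 | $1.51 | $139.87 | $162.78
3 | $162.78 | $0.81 | $139.17 | $24.42
4 | $24.42 | $0.12 | $24.54 | $0.00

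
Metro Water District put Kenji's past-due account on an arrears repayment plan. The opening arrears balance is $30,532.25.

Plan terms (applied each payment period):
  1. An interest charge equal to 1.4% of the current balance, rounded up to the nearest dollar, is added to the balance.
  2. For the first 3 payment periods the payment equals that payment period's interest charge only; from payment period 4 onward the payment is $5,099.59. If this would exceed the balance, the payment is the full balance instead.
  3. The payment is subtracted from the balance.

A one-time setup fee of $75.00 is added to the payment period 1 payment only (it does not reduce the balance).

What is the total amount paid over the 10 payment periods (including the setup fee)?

# | Opening | Interest | Payment | Fee | End bal
1 | $30,532.25 | $428.00 | $428.00 | $75.00 | $30,532.25
2 | $30,532.25 | $428.00 | $428.00 | — | $30,532.25
3 | $30,532.25 | $428.00 | $428.00 | — | $30,532.25
4 | $30,532.25 | $428.00 | $5,099.59 | — | $25,860.66
5 | $25,860.66 | $363.00 | $5,099.59 | — | $21,124.07
6 | $21,124.07 | $296.00 | $5,099.59 | — | $16,320.48
7 | $16,320.48 | $229.00 | $5,099.59 | — | $11,449.89
8 | $11,449.89 | $161.00 | $5,099.59 | — | $6,511.30
9 | $6,511.30 | $92.00 | $5,099.59 | — | $1,503.71
10 | $1,503.71 | $22.00 | $1,525.71 | — | $0.00
Total paid: $33,482.25

$33,482.25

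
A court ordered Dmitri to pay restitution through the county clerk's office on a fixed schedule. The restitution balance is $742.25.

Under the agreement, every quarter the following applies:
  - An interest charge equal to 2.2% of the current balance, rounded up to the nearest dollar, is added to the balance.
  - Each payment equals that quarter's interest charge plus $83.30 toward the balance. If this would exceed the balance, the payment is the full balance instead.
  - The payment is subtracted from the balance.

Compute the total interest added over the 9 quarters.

$85.00

Quarter 1: opening $742.25; interest $17.00 → $759.25; payment $100.30; balance $658.95
Quarter 2: opening $658.95; interest $15.00 → $673.95; payment $98.30; balance $575.65
Quarter 3: opening $575.65; interest $13.00 → $588.65; payment $96.30; balance $492.35
Quarter 4: opening $492.35; interest $11.00 → $503.35; payment $94.30; balance $409.05
Quarter 5: opening $409.05; interest $9.00 → $418.05; payment $92.30; balance $325.75
Quarter 6: opening $325.75; interest $8.00 → $333.75; payment $91.30; balance $242.45
Quarter 7: opening $242.45; interest $6.00 → $248.45; payment $89.30; balance $159.15
Quarter 8: opening $159.15; interest $4.00 → $163.15; payment $87.30; balance $75.85
Quarter 9: opening $75.85; interest $2.00 → $77.85; payment $77.85; balance $0.00
Total interest: $17.00 + $15.00 + $13.00 + $11.00 + $9.00 + $8.00 + $6.00 + $4.00 + $2.00 = $85.00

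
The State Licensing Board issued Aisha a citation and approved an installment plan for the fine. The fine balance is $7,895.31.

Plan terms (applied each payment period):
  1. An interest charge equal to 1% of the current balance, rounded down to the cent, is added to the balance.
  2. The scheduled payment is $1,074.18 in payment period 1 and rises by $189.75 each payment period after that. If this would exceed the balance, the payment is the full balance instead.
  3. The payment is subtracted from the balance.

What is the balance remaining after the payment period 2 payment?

Payment period 1: opening $7,895.31; interest $78.95 → $7,974.26; payment $1,074.18; balance $6,900.08
Payment period 2: opening $6,900.08; interest $69.00 → $6,969.08; payment $1,263.93; balance $5,705.15

$5,705.15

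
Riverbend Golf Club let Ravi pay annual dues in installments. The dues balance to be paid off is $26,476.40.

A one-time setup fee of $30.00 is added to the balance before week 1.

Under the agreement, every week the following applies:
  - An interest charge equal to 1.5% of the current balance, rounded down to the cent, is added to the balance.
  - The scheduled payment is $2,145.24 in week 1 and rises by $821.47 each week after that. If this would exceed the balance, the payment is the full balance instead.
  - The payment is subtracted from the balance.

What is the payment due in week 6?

Week 1: opening $26,506.40; interest $397.59 → $26,903.99; payment $2,145.24; balance $24,758.75
Week 2: opening $24,758.75; interest $371.38 → $25,130.13; payment $2,966.71; balance $22,163.42
Week 3: opening $22,163.42; interest $332.45 → $22,495.87; payment $3,788.18; balance $18,707.69
Week 4: opening $18,707.69; interest $280.61 → $18,988.30; payment $4,609.65; balance $14,378.65
Week 5: opening $14,378.65; interest $215.67 → $14,594.32; payment $5,431.12; balance $9,163.20
Week 6: opening $9,163.20; interest $137.44 → $9,300.64; payment $6,252.59; balance $3,048.05

$6,252.59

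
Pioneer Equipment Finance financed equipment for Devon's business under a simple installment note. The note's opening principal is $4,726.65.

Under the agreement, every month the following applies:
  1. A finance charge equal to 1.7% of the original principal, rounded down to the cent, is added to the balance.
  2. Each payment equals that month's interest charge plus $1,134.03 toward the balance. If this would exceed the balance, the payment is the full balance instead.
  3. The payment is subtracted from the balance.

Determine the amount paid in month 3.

$1,214.38

Month 1: opening $4,726.65; interest $80.35 → $4,807.00; payment $1,214.38; balance $3,592.62
Month 2: opening $3,592.62; interest $80.35 → $3,672.97; payment $1,214.38; balance $2,458.59
Month 3: opening $2,458.59; interest $80.35 → $2,538.94; payment $1,214.38; balance $1,324.56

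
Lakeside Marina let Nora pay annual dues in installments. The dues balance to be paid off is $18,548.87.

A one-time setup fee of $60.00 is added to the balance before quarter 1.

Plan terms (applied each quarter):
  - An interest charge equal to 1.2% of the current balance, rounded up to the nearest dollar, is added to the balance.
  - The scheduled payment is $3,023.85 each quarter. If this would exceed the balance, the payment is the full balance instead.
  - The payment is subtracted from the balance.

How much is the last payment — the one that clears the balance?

$1,312.77

Quarter 1: opening $18,608.87; interest $224.00 → $18,832.87; payment $3,023.85; balance $15,809.02
Quarter 2: opening $15,809.02; interest $190.00 → $15,999.02; payment $3,023.85; balance $12,975.17
Quarter 3: opening $12,975.17; interest $156.00 → $13,131.17; payment $3,023.85; balance $10,107.32
Quarter 4: opening $10,107.32; interest $122.00 → $10,229.32; payment $3,023.85; balance $7,205.47
Quarter 5: opening $7,205.47; interest $87.00 → $7,292.47; payment $3,023.85; balance $4,268.62
Quarter 6: opening $4,268.62; interest $52.00 → $4,320.62; payment $3,023.85; balance $1,296.77
Quarter 7: opening $1,296.77; interest $16.00 → $1,312.77; payment $1,312.77; balance $0.00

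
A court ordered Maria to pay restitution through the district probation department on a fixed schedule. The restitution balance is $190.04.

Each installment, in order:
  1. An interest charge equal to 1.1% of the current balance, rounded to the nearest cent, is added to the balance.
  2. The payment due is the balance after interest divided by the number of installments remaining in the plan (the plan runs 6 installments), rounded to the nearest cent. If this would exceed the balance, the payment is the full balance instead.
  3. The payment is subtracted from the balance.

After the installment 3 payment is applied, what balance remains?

$98.19

Installment 1: opening $190.04; interest $2.09 → $192.13; payment $32.02; balance $160.11
Installment 2: opening $160.11; interest $1.76 → $161.87; payment $32.37; balance $129.50
Installment 3: opening $129.50; interest $1.42 → $130.92; payment $32.73; balance $98.19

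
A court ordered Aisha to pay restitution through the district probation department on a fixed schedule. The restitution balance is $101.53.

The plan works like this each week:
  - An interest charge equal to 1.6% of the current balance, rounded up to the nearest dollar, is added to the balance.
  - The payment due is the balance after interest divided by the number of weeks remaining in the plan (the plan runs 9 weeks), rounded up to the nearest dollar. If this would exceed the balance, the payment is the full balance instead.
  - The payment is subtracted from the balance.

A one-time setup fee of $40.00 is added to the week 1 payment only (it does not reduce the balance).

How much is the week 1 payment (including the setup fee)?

Week 1: opening $101.53; interest $2.00 → $103.53; payment $12.00 (+ $40.00 fee); balance $91.53

$52.00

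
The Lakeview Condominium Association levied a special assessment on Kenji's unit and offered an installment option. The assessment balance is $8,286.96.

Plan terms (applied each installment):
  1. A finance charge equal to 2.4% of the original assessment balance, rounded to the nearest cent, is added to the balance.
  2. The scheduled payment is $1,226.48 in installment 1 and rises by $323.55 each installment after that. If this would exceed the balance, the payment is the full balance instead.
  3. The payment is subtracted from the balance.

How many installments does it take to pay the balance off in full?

5

Installment 1: $8,286.96 +$198.89 interest = $8,485.85; pay $1,226.48 → $7,259.37
Installment 2: $7,259.37 +$198.89 interest = $7,458.26; pay $1,550.03 → $5,908.23
Installment 3: $5,908.23 +$198.89 interest = $6,107.12; pay $1,873.58 → $4,233.54
Installment 4: $4,233.54 +$198.89 interest = $4,432.43; pay $2,197.13 → $2,235.30
Installment 5: $2,235.30 +$198.89 interest = $2,434.19; pay $2,434.19 → $0.00
Balance reaches $0.00 in installment 5.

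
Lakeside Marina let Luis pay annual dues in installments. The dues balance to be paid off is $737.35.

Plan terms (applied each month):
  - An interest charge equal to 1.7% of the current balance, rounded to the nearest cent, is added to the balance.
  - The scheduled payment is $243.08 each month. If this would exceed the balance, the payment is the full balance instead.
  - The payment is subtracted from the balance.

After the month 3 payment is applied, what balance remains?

$33.89

Month 1: $737.35 +$12.53 interest = $749.88; pay $243.08 → $506.80
Month 2: $506.80 +$8.62 interest = $515.42; pay $243.08 → $272.34
Month 3: $272.34 +$4.63 interest = $276.97; pay $243.08 → $33.89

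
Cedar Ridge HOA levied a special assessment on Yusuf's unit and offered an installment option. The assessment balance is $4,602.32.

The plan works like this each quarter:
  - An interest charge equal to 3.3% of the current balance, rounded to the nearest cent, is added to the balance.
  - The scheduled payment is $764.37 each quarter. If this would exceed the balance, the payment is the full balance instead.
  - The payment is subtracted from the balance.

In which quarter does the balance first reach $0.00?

# | Opening | Interest | Payment | End bal
1 | $4,602.32 | $151.88 | $764.37 | $3,989.83
2 | $3,989.83 | $131.66 | $764.37 | $3,357.12
3 | $3,357.12 | $110.78 | $764.37 | $2,703.53
4 | $2,703.53 | $89.22 | $764.37 | $2,028.38
5 | $2,028.38 | $66.94 | $764.37 | $1,330.95
6 | $1,330.95 | $43.92 | $764.37 | $610.50
7 | $610.50 | $20.15 | $630.65 | $0.00
Balance reaches $0.00 in quarter 7.

7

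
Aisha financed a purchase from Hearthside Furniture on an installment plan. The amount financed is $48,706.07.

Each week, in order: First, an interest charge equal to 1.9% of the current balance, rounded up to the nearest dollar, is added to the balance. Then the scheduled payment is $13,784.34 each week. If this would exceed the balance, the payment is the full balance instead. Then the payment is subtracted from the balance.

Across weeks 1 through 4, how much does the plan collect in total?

$50,926.07

Week 1: opening $48,706.07; interest $926.00 → $49,632.07; payment $13,784.34; balance $35,847.73
Week 2: opening $35,847.73; interest $682.00 → $36,529.73; payment $13,784.34; balance $22,745.39
Week 3: opening $22,745.39; interest $433.00 → $23,178.39; payment $13,784.34; balance $9,394.05
Week 4: opening $9,394.05; interest $179.00 → $9,573.05; payment $9,573.05; balance $0.00
Total paid: $50,926.07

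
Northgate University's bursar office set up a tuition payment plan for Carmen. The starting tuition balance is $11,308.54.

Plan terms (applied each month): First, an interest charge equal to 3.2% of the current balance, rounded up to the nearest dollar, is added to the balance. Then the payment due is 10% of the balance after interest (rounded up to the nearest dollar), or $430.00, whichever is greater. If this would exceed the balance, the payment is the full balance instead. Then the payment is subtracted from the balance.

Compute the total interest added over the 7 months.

$2,056.00

# | Opening | Interest | Payment | End bal
1 | $11,308.54 | $362.00 | $1,168.00 | $10,502.54
2 | $10,502.54 | $337.00 | $1,084.00 | $9,755.54
3 | $9,755.54 | $313.00 | $1,007.00 | $9,061.54
4 | $9,061.54 | $290.00 | $936.00 | $8,415.54
5 | $8,415.54 | $270.00 | $869.00 | $7,816.54
6 | $7,816.54 | $251.00 | $807.00 | $7,260.54
7 | $7,260.54 | $233.00 | $750.00 | $6,743.54
Total interest: $362.00 + $337.00 + $313.00 + $290.00 + $270.00 + $251.00 + $233.00 = $2,056.00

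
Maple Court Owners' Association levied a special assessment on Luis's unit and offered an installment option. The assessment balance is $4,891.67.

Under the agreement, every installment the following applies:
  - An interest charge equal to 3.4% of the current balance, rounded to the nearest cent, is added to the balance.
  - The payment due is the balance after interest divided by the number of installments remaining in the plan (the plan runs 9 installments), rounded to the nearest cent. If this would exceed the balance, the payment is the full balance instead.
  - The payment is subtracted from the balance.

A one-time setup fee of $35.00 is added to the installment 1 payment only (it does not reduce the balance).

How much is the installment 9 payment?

# | Opening | Interest | Payment | Fee | End bal
1 | $4,891.67 | $166.32 | $562.00 | $35.00 | $4,495.99
2 | $4,495.99 | $152.86 | $581.11 | — | $4,067.74
3 | $4,067.74 | $138.30 | $600.86 | — | $3,605.18
4 | $3,605.18 | $122.58 | $621.29 | — | $3,106.47
5 | $3,106.47 | $105.62 | $642.42 | — | $2,569.67
6 | $2,569.67 | $87.37 | $664.26 | — | $1,992.78
7 | $1,992.78 | $67.75 | $686.84 | — | $1,373.69
8 | $1,373.69 | $46.71 | $710.20 | — | $710.20
9 | $710.20 | $24.15 | $734.35 | — | $0.00

$734.35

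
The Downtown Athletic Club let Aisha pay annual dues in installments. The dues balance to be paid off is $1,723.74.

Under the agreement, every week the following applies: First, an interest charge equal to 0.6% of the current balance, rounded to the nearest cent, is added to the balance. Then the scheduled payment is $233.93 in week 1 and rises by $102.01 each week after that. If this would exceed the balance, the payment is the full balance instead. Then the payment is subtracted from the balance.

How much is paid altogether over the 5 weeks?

$1,755.81

Week 1: $1,723.74 +$10.34 interest = $1,734.08; pay $233.93 → $1,500.15
Week 2: $1,500.15 +$9.00 interest = $1,509.15; pay $335.94 → $1,173.21
Week 3: $1,173.21 +$7.04 interest = $1,180.25; pay $437.95 → $742.30
Week 4: $742.30 +$4.45 interest = $746.75; pay $539.96 → $206.79
Week 5: $206.79 +$1.24 interest = $208.03; pay $208.03 → $0.00
Total paid: $1,755.81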